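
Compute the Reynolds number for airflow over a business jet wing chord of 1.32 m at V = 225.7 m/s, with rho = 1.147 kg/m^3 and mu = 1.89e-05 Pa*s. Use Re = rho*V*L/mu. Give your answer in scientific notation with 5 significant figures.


Step 1: Numerator = rho * V * L = 1.147 * 225.7 * 1.32 = 341.718828
Step 2: Re = 341.718828 / 1.89e-05
Step 3: Re = 1.8080e+07

1.8080e+07


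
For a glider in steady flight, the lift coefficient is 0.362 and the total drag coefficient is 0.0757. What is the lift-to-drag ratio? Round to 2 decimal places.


Step 1: L/D = CL / CD = 0.362 / 0.0757
Step 2: L/D = 4.78

4.78


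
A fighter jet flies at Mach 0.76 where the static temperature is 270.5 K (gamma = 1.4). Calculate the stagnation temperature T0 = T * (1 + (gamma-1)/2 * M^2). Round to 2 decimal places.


Step 1: (gamma-1)/2 = 0.2
Step 2: M^2 = 0.5776
Step 3: 1 + 0.2 * 0.5776 = 1.11552
Step 4: T0 = 270.5 * 1.11552 = 301.75 K

301.75


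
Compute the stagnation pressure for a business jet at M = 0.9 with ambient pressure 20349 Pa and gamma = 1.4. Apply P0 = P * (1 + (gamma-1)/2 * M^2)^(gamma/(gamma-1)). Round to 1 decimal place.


Step 1: (gamma-1)/2 * M^2 = 0.2 * 0.81 = 0.162
Step 2: 1 + 0.162 = 1.162
Step 3: Exponent gamma/(gamma-1) = 3.5
Step 4: P0 = 20349 * 1.162^3.5 = 34416.3 Pa

34416.3


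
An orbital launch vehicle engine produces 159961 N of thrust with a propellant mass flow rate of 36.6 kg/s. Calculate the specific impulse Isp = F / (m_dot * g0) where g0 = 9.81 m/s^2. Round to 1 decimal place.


Step 1: m_dot * g0 = 36.6 * 9.81 = 359.05
Step 2: Isp = 159961 / 359.05 = 445.5 s

445.5


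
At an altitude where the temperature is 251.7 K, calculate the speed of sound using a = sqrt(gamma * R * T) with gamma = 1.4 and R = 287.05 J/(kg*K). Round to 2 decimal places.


Step 1: gamma * R * T = 1.4 * 287.05 * 251.7 = 101150.679
Step 2: a = sqrt(101150.679) = 318.04 m/s

318.04


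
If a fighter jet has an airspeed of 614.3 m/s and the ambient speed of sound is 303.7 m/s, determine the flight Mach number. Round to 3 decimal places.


Step 1: M = V / a = 614.3 / 303.7
Step 2: M = 2.023

2.023


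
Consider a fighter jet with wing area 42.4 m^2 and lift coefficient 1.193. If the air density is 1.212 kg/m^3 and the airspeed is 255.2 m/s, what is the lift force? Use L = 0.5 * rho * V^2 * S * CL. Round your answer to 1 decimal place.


Step 1: Calculate dynamic pressure q = 0.5 * 1.212 * 255.2^2 = 0.5 * 1.212 * 65127.04 = 39466.9862 Pa
Step 2: Multiply by wing area and lift coefficient: L = 39466.9862 * 42.4 * 1.193
Step 3: L = 1673400.2166 * 1.193 = 1996366.5 N

1996366.5


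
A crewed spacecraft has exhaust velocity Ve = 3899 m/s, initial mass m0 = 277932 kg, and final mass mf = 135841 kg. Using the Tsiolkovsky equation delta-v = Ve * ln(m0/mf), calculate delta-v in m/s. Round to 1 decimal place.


Step 1: Mass ratio m0/mf = 277932 / 135841 = 2.04601
Step 2: ln(2.04601) = 0.715891
Step 3: delta-v = 3899 * 0.715891 = 2791.3 m/s

2791.3


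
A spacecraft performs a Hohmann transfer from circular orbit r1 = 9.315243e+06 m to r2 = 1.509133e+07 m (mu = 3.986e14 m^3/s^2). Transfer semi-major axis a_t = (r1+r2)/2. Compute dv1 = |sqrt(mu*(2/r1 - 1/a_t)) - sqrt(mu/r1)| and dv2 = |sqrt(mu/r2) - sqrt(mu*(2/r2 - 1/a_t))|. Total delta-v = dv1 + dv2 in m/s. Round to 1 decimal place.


Step 1: Transfer semi-major axis a_t = (9.315243e+06 + 1.509133e+07) / 2 = 1.220329e+07 m
Step 2: v1 (circular at r1) = sqrt(mu/r1) = 6541.41 m/s
Step 3: v_t1 = sqrt(mu*(2/r1 - 1/a_t)) = 7274.4 m/s
Step 4: dv1 = |7274.4 - 6541.41| = 732.98 m/s
Step 5: v2 (circular at r2) = 5139.31 m/s, v_t2 = 4490.18 m/s
Step 6: dv2 = |5139.31 - 4490.18| = 649.13 m/s
Step 7: Total delta-v = 732.98 + 649.13 = 1382.1 m/s

1382.1


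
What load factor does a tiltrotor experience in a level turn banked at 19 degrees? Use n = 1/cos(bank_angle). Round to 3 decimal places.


Step 1: Convert 19 degrees to radians = 0.331613
Step 2: cos(19 deg) = 0.945519
Step 3: n = 1 / 0.945519 = 1.058

1.058


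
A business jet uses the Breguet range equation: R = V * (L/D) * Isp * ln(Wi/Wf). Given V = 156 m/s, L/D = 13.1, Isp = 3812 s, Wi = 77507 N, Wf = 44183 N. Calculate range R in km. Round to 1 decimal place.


Step 1: Coefficient = V * (L/D) * Isp = 156 * 13.1 * 3812 = 7790203.2 m
Step 2: Wi/Wf = 77507 / 44183 = 1.754227
Step 3: ln(1.754227) = 0.562028
Step 4: R = 7790203.2 * 0.562028 = 4378313.5 m = 4378.3 km

4378.3


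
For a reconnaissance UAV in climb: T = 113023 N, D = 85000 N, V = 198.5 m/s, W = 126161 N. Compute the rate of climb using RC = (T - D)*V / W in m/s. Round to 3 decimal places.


Step 1: Excess thrust = T - D = 113023 - 85000 = 28023 N
Step 2: Excess power = 28023 * 198.5 = 5562565.5 W
Step 3: RC = 5562565.5 / 126161 = 44.091 m/s

44.091


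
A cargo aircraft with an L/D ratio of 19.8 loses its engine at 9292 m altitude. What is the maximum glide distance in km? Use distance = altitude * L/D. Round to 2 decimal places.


Step 1: Glide distance = altitude * L/D = 9292 * 19.8 = 183981.6 m
Step 2: Convert to km: 183981.6 / 1000 = 183.98 km

183.98


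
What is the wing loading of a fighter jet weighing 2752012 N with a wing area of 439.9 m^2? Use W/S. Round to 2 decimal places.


Step 1: Wing loading = W / S = 2752012 / 439.9
Step 2: Wing loading = 6255.99 N/m^2

6255.99


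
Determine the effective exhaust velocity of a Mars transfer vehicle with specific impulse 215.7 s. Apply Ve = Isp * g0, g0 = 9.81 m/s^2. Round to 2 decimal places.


Step 1: Ve = Isp * g0 = 215.7 * 9.81
Step 2: Ve = 2116.02 m/s

2116.02


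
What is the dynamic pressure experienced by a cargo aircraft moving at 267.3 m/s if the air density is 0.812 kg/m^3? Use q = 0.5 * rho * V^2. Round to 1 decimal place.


Step 1: V^2 = 267.3^2 = 71449.29
Step 2: q = 0.5 * 0.812 * 71449.29
Step 3: q = 29008.4 Pa

29008.4


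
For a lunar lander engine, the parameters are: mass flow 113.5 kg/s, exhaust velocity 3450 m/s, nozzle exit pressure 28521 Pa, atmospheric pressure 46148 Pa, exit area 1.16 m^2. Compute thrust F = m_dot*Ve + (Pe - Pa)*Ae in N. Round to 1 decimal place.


Step 1: Momentum thrust = m_dot * Ve = 113.5 * 3450 = 391575.0 N
Step 2: Pressure thrust = (Pe - Pa) * Ae = (28521 - 46148) * 1.16 = -20447.32 N
Step 3: Total thrust F = 391575.0 + -20447.32 = 371127.7 N

371127.7


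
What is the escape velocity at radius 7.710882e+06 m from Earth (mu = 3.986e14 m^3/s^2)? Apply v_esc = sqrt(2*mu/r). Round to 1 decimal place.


Step 1: 2*mu/r = 2 * 3.986e14 / 7.710882e+06 = 103386357.099
Step 2: v_esc = sqrt(103386357.099) = 10167.9 m/s

10167.9


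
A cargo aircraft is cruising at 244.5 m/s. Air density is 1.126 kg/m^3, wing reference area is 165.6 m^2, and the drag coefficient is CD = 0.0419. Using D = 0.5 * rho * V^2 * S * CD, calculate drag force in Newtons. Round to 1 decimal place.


Step 1: Dynamic pressure q = 0.5 * 1.126 * 244.5^2 = 33656.2807 Pa
Step 2: Drag D = q * S * CD = 33656.2807 * 165.6 * 0.0419
Step 3: D = 233528.8 N

233528.8


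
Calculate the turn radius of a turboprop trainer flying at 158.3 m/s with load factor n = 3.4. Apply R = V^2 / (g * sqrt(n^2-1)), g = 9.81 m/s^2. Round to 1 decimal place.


Step 1: V^2 = 158.3^2 = 25058.89
Step 2: n^2 - 1 = 3.4^2 - 1 = 10.56
Step 3: sqrt(10.56) = 3.249615
Step 4: R = 25058.89 / (9.81 * 3.249615) = 786.1 m

786.1


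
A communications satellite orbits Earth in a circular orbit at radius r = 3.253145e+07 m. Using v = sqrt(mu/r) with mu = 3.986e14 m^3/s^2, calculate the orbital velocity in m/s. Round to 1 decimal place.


Step 1: mu / r = 3.986e14 / 3.253145e+07 = 12252758.4845
Step 2: v = sqrt(12252758.4845) = 3500.4 m/s

3500.4


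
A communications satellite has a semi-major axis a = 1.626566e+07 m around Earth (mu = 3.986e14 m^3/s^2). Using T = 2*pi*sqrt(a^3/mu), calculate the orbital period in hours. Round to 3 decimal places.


Step 1: a^3 / mu = 4.303433e+21 / 3.986e14 = 1.079637e+07
Step 2: sqrt(1.079637e+07) = 3285.7831 s
Step 3: T = 2*pi * 3285.7831 = 20645.18 s
Step 4: T in hours = 20645.18 / 3600 = 5.735 hours

5.735


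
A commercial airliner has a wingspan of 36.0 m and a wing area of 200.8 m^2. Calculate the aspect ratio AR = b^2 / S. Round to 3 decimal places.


Step 1: b^2 = 36.0^2 = 1296.0
Step 2: AR = 1296.0 / 200.8 = 6.454

6.454


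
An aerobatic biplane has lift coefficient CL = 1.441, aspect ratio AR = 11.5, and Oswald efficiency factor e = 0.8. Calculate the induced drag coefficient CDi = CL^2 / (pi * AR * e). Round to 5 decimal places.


Step 1: CL^2 = 1.441^2 = 2.076481
Step 2: pi * AR * e = 3.14159 * 11.5 * 0.8 = 28.902652
Step 3: CDi = 2.076481 / 28.902652 = 0.07184

0.07184


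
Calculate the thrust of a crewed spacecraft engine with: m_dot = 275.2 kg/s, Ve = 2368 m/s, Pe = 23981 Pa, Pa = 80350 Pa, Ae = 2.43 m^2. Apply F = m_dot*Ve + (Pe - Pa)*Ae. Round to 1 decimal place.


Step 1: Momentum thrust = m_dot * Ve = 275.2 * 2368 = 651673.6 N
Step 2: Pressure thrust = (Pe - Pa) * Ae = (23981 - 80350) * 2.43 = -136976.67 N
Step 3: Total thrust F = 651673.6 + -136976.67 = 514696.9 N

514696.9


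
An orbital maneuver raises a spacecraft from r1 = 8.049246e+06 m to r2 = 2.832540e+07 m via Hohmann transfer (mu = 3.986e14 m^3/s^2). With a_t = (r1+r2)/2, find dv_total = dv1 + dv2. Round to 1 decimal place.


Step 1: Transfer semi-major axis a_t = (8.049246e+06 + 2.832540e+07) / 2 = 1.818732e+07 m
Step 2: v1 (circular at r1) = sqrt(mu/r1) = 7037.06 m/s
Step 3: v_t1 = sqrt(mu*(2/r1 - 1/a_t)) = 8782.03 m/s
Step 4: dv1 = |8782.03 - 7037.06| = 1744.97 m/s
Step 5: v2 (circular at r2) = 3751.29 m/s, v_t2 = 2495.59 m/s
Step 6: dv2 = |3751.29 - 2495.59| = 1255.7 m/s
Step 7: Total delta-v = 1744.97 + 1255.7 = 3000.7 m/s

3000.7


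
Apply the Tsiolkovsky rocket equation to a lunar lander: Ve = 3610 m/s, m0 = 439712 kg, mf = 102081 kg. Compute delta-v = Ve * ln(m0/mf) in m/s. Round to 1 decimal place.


Step 1: Mass ratio m0/mf = 439712 / 102081 = 4.307481
Step 2: ln(4.307481) = 1.460353
Step 3: delta-v = 3610 * 1.460353 = 5271.9 m/s

5271.9


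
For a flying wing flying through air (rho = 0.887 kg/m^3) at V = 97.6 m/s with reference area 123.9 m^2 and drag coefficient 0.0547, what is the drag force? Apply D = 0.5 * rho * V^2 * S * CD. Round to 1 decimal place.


Step 1: Dynamic pressure q = 0.5 * 0.887 * 97.6^2 = 4224.6746 Pa
Step 2: Drag D = q * S * CD = 4224.6746 * 123.9 * 0.0547
Step 3: D = 28632.0 N

28632.0


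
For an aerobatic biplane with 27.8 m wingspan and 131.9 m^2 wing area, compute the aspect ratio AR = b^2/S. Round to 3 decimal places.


Step 1: b^2 = 27.8^2 = 772.84
Step 2: AR = 772.84 / 131.9 = 5.859

5.859


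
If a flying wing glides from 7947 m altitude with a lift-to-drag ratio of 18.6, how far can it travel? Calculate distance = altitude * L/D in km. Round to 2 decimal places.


Step 1: Glide distance = altitude * L/D = 7947 * 18.6 = 147814.2 m
Step 2: Convert to km: 147814.2 / 1000 = 147.81 km

147.81


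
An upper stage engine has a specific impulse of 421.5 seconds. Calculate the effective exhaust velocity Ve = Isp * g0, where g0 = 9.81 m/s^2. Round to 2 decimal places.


Step 1: Ve = Isp * g0 = 421.5 * 9.81
Step 2: Ve = 4134.92 m/s

4134.92


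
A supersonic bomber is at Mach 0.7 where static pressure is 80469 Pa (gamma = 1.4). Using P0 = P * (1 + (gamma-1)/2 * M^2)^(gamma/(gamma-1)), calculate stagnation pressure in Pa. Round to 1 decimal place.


Step 1: (gamma-1)/2 * M^2 = 0.2 * 0.49 = 0.098
Step 2: 1 + 0.098 = 1.098
Step 3: Exponent gamma/(gamma-1) = 3.5
Step 4: P0 = 80469 * 1.098^3.5 = 111618.7 Pa

111618.7


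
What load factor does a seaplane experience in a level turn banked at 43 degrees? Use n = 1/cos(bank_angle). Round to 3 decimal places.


Step 1: Convert 43 degrees to radians = 0.750492
Step 2: cos(43 deg) = 0.731354
Step 3: n = 1 / 0.731354 = 1.367

1.367


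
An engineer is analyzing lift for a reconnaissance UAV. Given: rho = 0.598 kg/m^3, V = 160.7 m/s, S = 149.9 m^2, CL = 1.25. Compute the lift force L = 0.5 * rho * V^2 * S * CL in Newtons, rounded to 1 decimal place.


Step 1: Calculate dynamic pressure q = 0.5 * 0.598 * 160.7^2 = 0.5 * 0.598 * 25824.49 = 7721.5225 Pa
Step 2: Multiply by wing area and lift coefficient: L = 7721.5225 * 149.9 * 1.25
Step 3: L = 1157456.2242 * 1.25 = 1446820.3 N

1446820.3


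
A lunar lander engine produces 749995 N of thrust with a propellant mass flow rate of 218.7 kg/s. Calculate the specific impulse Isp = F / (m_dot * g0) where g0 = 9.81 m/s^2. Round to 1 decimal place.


Step 1: m_dot * g0 = 218.7 * 9.81 = 2145.45
Step 2: Isp = 749995 / 2145.45 = 349.6 s

349.6


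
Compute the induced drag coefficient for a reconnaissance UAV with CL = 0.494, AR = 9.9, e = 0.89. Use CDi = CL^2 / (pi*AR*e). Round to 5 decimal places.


Step 1: CL^2 = 0.494^2 = 0.244036
Step 2: pi * AR * e = 3.14159 * 9.9 * 0.89 = 27.680573
Step 3: CDi = 0.244036 / 27.680573 = 0.00882

0.00882


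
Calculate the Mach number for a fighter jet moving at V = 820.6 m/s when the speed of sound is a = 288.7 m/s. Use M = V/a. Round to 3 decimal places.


Step 1: M = V / a = 820.6 / 288.7
Step 2: M = 2.842

2.842


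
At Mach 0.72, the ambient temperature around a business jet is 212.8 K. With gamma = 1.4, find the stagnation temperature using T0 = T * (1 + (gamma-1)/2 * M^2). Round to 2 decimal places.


Step 1: (gamma-1)/2 = 0.2
Step 2: M^2 = 0.5184
Step 3: 1 + 0.2 * 0.5184 = 1.10368
Step 4: T0 = 212.8 * 1.10368 = 234.86 K

234.86


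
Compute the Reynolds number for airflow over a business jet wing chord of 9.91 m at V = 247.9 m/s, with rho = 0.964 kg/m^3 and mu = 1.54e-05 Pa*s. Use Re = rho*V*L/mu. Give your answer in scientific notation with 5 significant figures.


Step 1: Numerator = rho * V * L = 0.964 * 247.9 * 9.91 = 2368.248196
Step 2: Re = 2368.248196 / 1.54e-05
Step 3: Re = 1.5378e+08

1.5378e+08


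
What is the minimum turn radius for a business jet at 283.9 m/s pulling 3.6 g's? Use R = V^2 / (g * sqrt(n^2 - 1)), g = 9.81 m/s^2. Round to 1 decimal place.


Step 1: V^2 = 283.9^2 = 80599.21
Step 2: n^2 - 1 = 3.6^2 - 1 = 11.96
Step 3: sqrt(11.96) = 3.458323
Step 4: R = 80599.21 / (9.81 * 3.458323) = 2375.7 m

2375.7


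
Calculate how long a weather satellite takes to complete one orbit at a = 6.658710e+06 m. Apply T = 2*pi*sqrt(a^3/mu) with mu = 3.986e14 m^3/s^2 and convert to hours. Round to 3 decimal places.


Step 1: a^3 / mu = 2.952367e+20 / 3.986e14 = 7.406841e+05
Step 2: sqrt(7.406841e+05) = 860.63 s
Step 3: T = 2*pi * 860.63 = 5407.5 s
Step 4: T in hours = 5407.5 / 3600 = 1.502 hours

1.502


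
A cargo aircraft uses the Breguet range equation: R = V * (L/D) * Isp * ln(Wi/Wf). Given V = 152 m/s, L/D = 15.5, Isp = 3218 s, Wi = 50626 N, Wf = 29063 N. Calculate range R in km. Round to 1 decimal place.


Step 1: Coefficient = V * (L/D) * Isp = 152 * 15.5 * 3218 = 7581608.0 m
Step 2: Wi/Wf = 50626 / 29063 = 1.74194
Step 3: ln(1.74194) = 0.554999
Step 4: R = 7581608.0 * 0.554999 = 4207787.8 m = 4207.8 km

4207.8


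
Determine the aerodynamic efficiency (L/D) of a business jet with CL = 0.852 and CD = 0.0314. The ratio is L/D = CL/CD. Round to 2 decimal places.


Step 1: L/D = CL / CD = 0.852 / 0.0314
Step 2: L/D = 27.13

27.13


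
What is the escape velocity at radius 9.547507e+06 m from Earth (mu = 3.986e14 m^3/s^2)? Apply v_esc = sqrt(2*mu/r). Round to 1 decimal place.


Step 1: 2*mu/r = 2 * 3.986e14 / 9.547507e+06 = 83498236.7648
Step 2: v_esc = sqrt(83498236.7648) = 9137.7 m/s

9137.7


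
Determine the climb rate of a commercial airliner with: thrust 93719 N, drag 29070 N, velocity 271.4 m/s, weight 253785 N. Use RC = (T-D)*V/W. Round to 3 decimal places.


Step 1: Excess thrust = T - D = 93719 - 29070 = 64649 N
Step 2: Excess power = 64649 * 271.4 = 17545738.6 W
Step 3: RC = 17545738.6 / 253785 = 69.136 m/s

69.136


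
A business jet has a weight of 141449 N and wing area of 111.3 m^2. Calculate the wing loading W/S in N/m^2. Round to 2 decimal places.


Step 1: Wing loading = W / S = 141449 / 111.3
Step 2: Wing loading = 1270.88 N/m^2

1270.88


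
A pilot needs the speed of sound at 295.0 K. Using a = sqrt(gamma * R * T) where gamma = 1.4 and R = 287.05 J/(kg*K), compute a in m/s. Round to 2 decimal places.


Step 1: gamma * R * T = 1.4 * 287.05 * 295.0 = 118551.65
Step 2: a = sqrt(118551.65) = 344.31 m/s

344.31


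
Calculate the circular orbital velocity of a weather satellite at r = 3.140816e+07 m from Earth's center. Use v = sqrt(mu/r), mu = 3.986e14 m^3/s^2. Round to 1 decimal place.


Step 1: mu / r = 3.986e14 / 3.140816e+07 = 12690969.4805
Step 2: v = sqrt(12690969.4805) = 3562.4 m/s

3562.4


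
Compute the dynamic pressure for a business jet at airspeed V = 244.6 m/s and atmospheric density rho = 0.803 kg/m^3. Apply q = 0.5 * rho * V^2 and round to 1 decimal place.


Step 1: V^2 = 244.6^2 = 59829.16
Step 2: q = 0.5 * 0.803 * 59829.16
Step 3: q = 24021.4 Pa

24021.4


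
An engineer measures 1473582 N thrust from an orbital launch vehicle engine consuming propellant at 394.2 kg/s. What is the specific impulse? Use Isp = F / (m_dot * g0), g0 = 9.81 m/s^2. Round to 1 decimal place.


Step 1: m_dot * g0 = 394.2 * 9.81 = 3867.1
Step 2: Isp = 1473582 / 3867.1 = 381.1 s

381.1


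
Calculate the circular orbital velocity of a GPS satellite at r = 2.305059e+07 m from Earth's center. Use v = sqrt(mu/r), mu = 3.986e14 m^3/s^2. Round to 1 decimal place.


Step 1: mu / r = 3.986e14 / 2.305059e+07 = 17292399.0232
Step 2: v = sqrt(17292399.0232) = 4158.4 m/s

4158.4


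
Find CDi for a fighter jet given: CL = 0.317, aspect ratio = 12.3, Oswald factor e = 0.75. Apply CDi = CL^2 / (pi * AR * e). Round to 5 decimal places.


Step 1: CL^2 = 0.317^2 = 0.100489
Step 2: pi * AR * e = 3.14159 * 12.3 * 0.75 = 28.981192
Step 3: CDi = 0.100489 / 28.981192 = 0.00347

0.00347


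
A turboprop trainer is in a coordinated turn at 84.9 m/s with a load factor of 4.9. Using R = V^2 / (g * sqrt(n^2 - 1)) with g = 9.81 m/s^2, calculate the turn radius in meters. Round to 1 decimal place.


Step 1: V^2 = 84.9^2 = 7208.01
Step 2: n^2 - 1 = 4.9^2 - 1 = 23.01
Step 3: sqrt(23.01) = 4.796874
Step 4: R = 7208.01 / (9.81 * 4.796874) = 153.2 m

153.2


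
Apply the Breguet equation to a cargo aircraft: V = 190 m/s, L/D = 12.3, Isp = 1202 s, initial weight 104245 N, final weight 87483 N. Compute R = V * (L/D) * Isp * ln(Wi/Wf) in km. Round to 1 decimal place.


Step 1: Coefficient = V * (L/D) * Isp = 190 * 12.3 * 1202 = 2809074.0 m
Step 2: Wi/Wf = 104245 / 87483 = 1.191603
Step 3: ln(1.191603) = 0.175299
Step 4: R = 2809074.0 * 0.175299 = 492429.0 m = 492.4 km

492.4


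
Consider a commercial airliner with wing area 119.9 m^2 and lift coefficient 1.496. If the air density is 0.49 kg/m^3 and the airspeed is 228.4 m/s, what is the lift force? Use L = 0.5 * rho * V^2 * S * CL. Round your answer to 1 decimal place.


Step 1: Calculate dynamic pressure q = 0.5 * 0.49 * 228.4^2 = 0.5 * 0.49 * 52166.56 = 12780.8072 Pa
Step 2: Multiply by wing area and lift coefficient: L = 12780.8072 * 119.9 * 1.496
Step 3: L = 1532418.7833 * 1.496 = 2292498.5 N

2292498.5


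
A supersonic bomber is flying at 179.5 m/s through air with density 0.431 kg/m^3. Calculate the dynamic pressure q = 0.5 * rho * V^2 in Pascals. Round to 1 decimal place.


Step 1: V^2 = 179.5^2 = 32220.25
Step 2: q = 0.5 * 0.431 * 32220.25
Step 3: q = 6943.5 Pa

6943.5


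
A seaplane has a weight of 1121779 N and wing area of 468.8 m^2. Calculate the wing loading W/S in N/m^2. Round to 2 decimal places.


Step 1: Wing loading = W / S = 1121779 / 468.8
Step 2: Wing loading = 2392.87 N/m^2

2392.87


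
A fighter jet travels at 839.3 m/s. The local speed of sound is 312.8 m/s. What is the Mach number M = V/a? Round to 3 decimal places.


Step 1: M = V / a = 839.3 / 312.8
Step 2: M = 2.683

2.683


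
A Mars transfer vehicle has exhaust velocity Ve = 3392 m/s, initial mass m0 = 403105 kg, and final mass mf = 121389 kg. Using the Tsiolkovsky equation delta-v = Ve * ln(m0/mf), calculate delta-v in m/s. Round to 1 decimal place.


Step 1: Mass ratio m0/mf = 403105 / 121389 = 3.32077
Step 2: ln(3.32077) = 1.200197
Step 3: delta-v = 3392 * 1.200197 = 4071.1 m/s

4071.1


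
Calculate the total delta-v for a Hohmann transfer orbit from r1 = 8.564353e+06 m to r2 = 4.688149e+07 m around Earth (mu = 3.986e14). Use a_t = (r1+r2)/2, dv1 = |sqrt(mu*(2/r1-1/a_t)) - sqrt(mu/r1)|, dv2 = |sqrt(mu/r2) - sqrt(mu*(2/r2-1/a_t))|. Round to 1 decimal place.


Step 1: Transfer semi-major axis a_t = (8.564353e+06 + 4.688149e+07) / 2 = 2.772292e+07 m
Step 2: v1 (circular at r1) = sqrt(mu/r1) = 6822.15 m/s
Step 3: v_t1 = sqrt(mu*(2/r1 - 1/a_t)) = 8871.61 m/s
Step 4: dv1 = |8871.61 - 6822.15| = 2049.46 m/s
Step 5: v2 (circular at r2) = 2915.87 m/s, v_t2 = 1620.67 m/s
Step 6: dv2 = |2915.87 - 1620.67| = 1295.19 m/s
Step 7: Total delta-v = 2049.46 + 1295.19 = 3344.7 m/s

3344.7


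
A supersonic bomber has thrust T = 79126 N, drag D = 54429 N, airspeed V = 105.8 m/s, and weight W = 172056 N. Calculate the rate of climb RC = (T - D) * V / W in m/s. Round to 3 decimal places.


Step 1: Excess thrust = T - D = 79126 - 54429 = 24697 N
Step 2: Excess power = 24697 * 105.8 = 2612942.6 W
Step 3: RC = 2612942.6 / 172056 = 15.187 m/s

15.187


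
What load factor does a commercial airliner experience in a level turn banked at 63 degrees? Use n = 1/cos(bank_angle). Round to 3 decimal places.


Step 1: Convert 63 degrees to radians = 1.099557
Step 2: cos(63 deg) = 0.45399
Step 3: n = 1 / 0.45399 = 2.203

2.203


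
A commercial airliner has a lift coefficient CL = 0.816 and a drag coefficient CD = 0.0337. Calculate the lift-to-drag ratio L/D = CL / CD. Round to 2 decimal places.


Step 1: L/D = CL / CD = 0.816 / 0.0337
Step 2: L/D = 24.21

24.21


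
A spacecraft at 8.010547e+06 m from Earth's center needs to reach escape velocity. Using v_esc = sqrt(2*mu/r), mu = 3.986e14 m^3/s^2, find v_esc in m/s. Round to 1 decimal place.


Step 1: 2*mu/r = 2 * 3.986e14 / 8.010547e+06 = 99518796.9061
Step 2: v_esc = sqrt(99518796.9061) = 9975.9 m/s

9975.9


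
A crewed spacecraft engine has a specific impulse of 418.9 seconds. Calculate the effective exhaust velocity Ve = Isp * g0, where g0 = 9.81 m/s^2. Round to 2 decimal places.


Step 1: Ve = Isp * g0 = 418.9 * 9.81
Step 2: Ve = 4109.41 m/s

4109.41


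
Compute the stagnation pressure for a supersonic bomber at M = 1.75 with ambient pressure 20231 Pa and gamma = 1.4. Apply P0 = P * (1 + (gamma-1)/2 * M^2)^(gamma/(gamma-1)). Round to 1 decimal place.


Step 1: (gamma-1)/2 * M^2 = 0.2 * 3.0625 = 0.6125
Step 2: 1 + 0.6125 = 1.6125
Step 3: Exponent gamma/(gamma-1) = 3.5
Step 4: P0 = 20231 * 1.6125^3.5 = 107712.6 Pa

107712.6


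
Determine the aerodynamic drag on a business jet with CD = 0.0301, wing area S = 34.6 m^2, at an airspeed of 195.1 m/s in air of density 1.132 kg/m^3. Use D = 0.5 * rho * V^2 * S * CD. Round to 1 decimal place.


Step 1: Dynamic pressure q = 0.5 * 1.132 * 195.1^2 = 21544.2297 Pa
Step 2: Drag D = q * S * CD = 21544.2297 * 34.6 * 0.0301
Step 3: D = 22437.5 N

22437.5


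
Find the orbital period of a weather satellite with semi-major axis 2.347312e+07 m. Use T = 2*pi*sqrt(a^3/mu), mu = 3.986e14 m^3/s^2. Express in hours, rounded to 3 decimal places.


Step 1: a^3 / mu = 1.293339e+22 / 3.986e14 = 3.244705e+07
Step 2: sqrt(3.244705e+07) = 5696.2308 s
Step 3: T = 2*pi * 5696.2308 = 35790.47 s
Step 4: T in hours = 35790.47 / 3600 = 9.942 hours

9.942


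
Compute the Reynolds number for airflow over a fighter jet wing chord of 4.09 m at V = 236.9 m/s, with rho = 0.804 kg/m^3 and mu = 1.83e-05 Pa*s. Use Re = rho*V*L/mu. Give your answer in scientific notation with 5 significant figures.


Step 1: Numerator = rho * V * L = 0.804 * 236.9 * 4.09 = 779.012484
Step 2: Re = 779.012484 / 1.83e-05
Step 3: Re = 4.2569e+07

4.2569e+07


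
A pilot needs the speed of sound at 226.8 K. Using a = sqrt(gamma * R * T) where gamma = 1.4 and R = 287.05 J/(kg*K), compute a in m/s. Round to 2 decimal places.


Step 1: gamma * R * T = 1.4 * 287.05 * 226.8 = 91144.116
Step 2: a = sqrt(91144.116) = 301.90 m/s

301.90


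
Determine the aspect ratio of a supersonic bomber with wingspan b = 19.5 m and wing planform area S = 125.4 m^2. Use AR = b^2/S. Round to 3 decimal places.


Step 1: b^2 = 19.5^2 = 380.25
Step 2: AR = 380.25 / 125.4 = 3.032

3.032


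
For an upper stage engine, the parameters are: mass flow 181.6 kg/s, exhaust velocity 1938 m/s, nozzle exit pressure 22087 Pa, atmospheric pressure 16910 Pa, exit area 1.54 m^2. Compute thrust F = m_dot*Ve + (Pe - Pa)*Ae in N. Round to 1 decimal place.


Step 1: Momentum thrust = m_dot * Ve = 181.6 * 1938 = 351940.8 N
Step 2: Pressure thrust = (Pe - Pa) * Ae = (22087 - 16910) * 1.54 = 7972.58 N
Step 3: Total thrust F = 351940.8 + 7972.58 = 359913.4 N

359913.4


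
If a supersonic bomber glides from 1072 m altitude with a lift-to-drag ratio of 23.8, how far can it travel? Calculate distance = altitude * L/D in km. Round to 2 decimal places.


Step 1: Glide distance = altitude * L/D = 1072 * 23.8 = 25513.6 m
Step 2: Convert to km: 25513.6 / 1000 = 25.51 km

25.51


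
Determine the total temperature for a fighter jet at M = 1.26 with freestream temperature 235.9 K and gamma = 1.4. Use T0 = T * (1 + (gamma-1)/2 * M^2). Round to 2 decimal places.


Step 1: (gamma-1)/2 = 0.2
Step 2: M^2 = 1.5876
Step 3: 1 + 0.2 * 1.5876 = 1.31752
Step 4: T0 = 235.9 * 1.31752 = 310.80 K

310.80


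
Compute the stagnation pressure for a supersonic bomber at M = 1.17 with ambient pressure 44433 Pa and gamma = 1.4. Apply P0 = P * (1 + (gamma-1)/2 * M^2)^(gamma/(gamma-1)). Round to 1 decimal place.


Step 1: (gamma-1)/2 * M^2 = 0.2 * 1.3689 = 0.27378
Step 2: 1 + 0.27378 = 1.27378
Step 3: Exponent gamma/(gamma-1) = 3.5
Step 4: P0 = 44433 * 1.27378^3.5 = 103642.1 Pa

103642.1


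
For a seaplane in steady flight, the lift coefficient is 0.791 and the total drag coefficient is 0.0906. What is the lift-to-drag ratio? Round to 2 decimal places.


Step 1: L/D = CL / CD = 0.791 / 0.0906
Step 2: L/D = 8.73

8.73


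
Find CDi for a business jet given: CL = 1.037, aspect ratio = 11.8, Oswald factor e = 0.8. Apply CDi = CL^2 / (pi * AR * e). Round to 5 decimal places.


Step 1: CL^2 = 1.037^2 = 1.075369
Step 2: pi * AR * e = 3.14159 * 11.8 * 0.8 = 29.656635
Step 3: CDi = 1.075369 / 29.656635 = 0.03626

0.03626


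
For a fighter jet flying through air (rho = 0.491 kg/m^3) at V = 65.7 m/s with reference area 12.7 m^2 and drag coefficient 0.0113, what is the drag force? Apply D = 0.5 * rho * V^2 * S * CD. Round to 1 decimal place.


Step 1: Dynamic pressure q = 0.5 * 0.491 * 65.7^2 = 1059.6983 Pa
Step 2: Drag D = q * S * CD = 1059.6983 * 12.7 * 0.0113
Step 3: D = 152.1 N

152.1


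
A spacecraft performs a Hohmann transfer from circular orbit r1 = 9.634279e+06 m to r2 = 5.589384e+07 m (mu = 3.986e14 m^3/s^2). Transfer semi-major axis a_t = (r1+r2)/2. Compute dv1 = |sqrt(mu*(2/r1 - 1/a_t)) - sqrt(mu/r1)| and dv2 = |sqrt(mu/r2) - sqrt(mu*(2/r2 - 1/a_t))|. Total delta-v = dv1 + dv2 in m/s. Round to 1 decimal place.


Step 1: Transfer semi-major axis a_t = (9.634279e+06 + 5.589384e+07) / 2 = 3.276406e+07 m
Step 2: v1 (circular at r1) = sqrt(mu/r1) = 6432.19 m/s
Step 3: v_t1 = sqrt(mu*(2/r1 - 1/a_t)) = 8401.22 m/s
Step 4: dv1 = |8401.22 - 6432.19| = 1969.02 m/s
Step 5: v2 (circular at r2) = 2670.46 m/s, v_t2 = 1448.1 m/s
Step 6: dv2 = |2670.46 - 1448.1| = 1222.37 m/s
Step 7: Total delta-v = 1969.02 + 1222.37 = 3191.4 m/s

3191.4


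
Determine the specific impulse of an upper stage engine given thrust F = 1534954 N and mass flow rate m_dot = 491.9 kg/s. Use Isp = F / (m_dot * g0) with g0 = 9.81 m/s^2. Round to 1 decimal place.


Step 1: m_dot * g0 = 491.9 * 9.81 = 4825.54
Step 2: Isp = 1534954 / 4825.54 = 318.1 s

318.1


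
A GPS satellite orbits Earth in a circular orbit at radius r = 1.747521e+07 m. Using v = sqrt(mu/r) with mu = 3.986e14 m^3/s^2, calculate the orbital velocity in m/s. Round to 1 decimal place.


Step 1: mu / r = 3.986e14 / 1.747521e+07 = 22809454.0781
Step 2: v = sqrt(22809454.0781) = 4775.9 m/s

4775.9


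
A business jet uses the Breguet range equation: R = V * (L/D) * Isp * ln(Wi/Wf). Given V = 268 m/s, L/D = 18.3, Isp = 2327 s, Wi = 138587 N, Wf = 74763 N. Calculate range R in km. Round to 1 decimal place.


Step 1: Coefficient = V * (L/D) * Isp = 268 * 18.3 * 2327 = 11412538.8 m
Step 2: Wi/Wf = 138587 / 74763 = 1.853684
Step 3: ln(1.853684) = 0.617175
Step 4: R = 11412538.8 * 0.617175 = 7043535.7 m = 7043.5 km

7043.5


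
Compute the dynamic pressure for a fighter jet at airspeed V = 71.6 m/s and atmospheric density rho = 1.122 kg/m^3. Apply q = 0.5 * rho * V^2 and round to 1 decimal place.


Step 1: V^2 = 71.6^2 = 5126.56
Step 2: q = 0.5 * 1.122 * 5126.56
Step 3: q = 2876.0 Pa

2876.0


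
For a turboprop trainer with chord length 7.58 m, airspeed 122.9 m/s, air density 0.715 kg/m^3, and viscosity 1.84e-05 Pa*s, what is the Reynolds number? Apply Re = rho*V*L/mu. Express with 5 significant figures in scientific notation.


Step 1: Numerator = rho * V * L = 0.715 * 122.9 * 7.58 = 666.08113
Step 2: Re = 666.08113 / 1.84e-05
Step 3: Re = 3.6200e+07

3.6200e+07


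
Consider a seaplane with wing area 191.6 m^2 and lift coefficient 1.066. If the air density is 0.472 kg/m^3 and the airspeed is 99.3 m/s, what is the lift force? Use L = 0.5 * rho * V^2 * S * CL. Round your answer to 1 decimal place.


Step 1: Calculate dynamic pressure q = 0.5 * 0.472 * 99.3^2 = 0.5 * 0.472 * 9860.49 = 2327.0756 Pa
Step 2: Multiply by wing area and lift coefficient: L = 2327.0756 * 191.6 * 1.066
Step 3: L = 445867.6926 * 1.066 = 475295.0 N

475295.0


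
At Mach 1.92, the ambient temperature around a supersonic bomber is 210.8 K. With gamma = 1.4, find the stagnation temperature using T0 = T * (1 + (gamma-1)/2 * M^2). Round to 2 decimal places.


Step 1: (gamma-1)/2 = 0.2
Step 2: M^2 = 3.6864
Step 3: 1 + 0.2 * 3.6864 = 1.73728
Step 4: T0 = 210.8 * 1.73728 = 366.22 K

366.22


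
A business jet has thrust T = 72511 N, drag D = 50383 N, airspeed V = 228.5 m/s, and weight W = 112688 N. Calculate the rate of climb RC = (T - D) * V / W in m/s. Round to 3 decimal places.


Step 1: Excess thrust = T - D = 72511 - 50383 = 22128 N
Step 2: Excess power = 22128 * 228.5 = 5056248.0 W
Step 3: RC = 5056248.0 / 112688 = 44.869 m/s

44.869


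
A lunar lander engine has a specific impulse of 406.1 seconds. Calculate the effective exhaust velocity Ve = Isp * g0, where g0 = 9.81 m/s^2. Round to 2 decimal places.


Step 1: Ve = Isp * g0 = 406.1 * 9.81
Step 2: Ve = 3983.84 m/s

3983.84


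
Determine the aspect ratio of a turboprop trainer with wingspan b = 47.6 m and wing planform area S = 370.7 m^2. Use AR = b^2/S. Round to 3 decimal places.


Step 1: b^2 = 47.6^2 = 2265.76
Step 2: AR = 2265.76 / 370.7 = 6.112

6.112


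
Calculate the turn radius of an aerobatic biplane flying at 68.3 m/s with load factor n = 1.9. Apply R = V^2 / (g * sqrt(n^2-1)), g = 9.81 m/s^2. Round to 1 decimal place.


Step 1: V^2 = 68.3^2 = 4664.89
Step 2: n^2 - 1 = 1.9^2 - 1 = 2.61
Step 3: sqrt(2.61) = 1.615549
Step 4: R = 4664.89 / (9.81 * 1.615549) = 294.3 m

294.3


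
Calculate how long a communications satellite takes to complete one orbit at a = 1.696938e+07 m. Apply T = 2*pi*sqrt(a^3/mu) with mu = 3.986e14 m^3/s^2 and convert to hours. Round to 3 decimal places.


Step 1: a^3 / mu = 4.886500e+21 / 3.986e14 = 1.225916e+07
Step 2: sqrt(1.225916e+07) = 3501.308 s
Step 3: T = 2*pi * 3501.308 = 21999.37 s
Step 4: T in hours = 21999.37 / 3600 = 6.111 hours

6.111


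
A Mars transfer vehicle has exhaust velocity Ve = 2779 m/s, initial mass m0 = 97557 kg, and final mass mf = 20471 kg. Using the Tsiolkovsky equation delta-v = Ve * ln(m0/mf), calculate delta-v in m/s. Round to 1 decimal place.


Step 1: Mass ratio m0/mf = 97557 / 20471 = 4.76562
Step 2: ln(4.76562) = 1.561428
Step 3: delta-v = 2779 * 1.561428 = 4339.2 m/s

4339.2


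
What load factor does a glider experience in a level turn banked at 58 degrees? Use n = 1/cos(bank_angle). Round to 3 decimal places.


Step 1: Convert 58 degrees to radians = 1.012291
Step 2: cos(58 deg) = 0.529919
Step 3: n = 1 / 0.529919 = 1.887

1.887


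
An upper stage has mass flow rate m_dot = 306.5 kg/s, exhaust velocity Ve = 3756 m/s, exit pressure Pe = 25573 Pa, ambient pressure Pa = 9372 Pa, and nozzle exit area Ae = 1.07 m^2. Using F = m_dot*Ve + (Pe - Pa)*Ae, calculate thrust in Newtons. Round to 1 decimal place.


Step 1: Momentum thrust = m_dot * Ve = 306.5 * 3756 = 1151214.0 N
Step 2: Pressure thrust = (Pe - Pa) * Ae = (25573 - 9372) * 1.07 = 17335.07 N
Step 3: Total thrust F = 1151214.0 + 17335.07 = 1168549.1 N

1168549.1


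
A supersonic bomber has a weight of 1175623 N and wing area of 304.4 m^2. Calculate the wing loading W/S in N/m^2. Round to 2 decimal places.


Step 1: Wing loading = W / S = 1175623 / 304.4
Step 2: Wing loading = 3862.10 N/m^2

3862.10


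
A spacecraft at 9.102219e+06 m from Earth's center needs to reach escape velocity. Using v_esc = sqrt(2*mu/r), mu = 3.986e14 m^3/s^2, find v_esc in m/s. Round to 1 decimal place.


Step 1: 2*mu/r = 2 * 3.986e14 / 9.102219e+06 = 87583038.8172
Step 2: v_esc = sqrt(87583038.8172) = 9358.6 m/s

9358.6


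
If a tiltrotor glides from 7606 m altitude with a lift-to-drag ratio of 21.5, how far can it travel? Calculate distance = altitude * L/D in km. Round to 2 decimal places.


Step 1: Glide distance = altitude * L/D = 7606 * 21.5 = 163529.0 m
Step 2: Convert to km: 163529.0 / 1000 = 163.53 km

163.53


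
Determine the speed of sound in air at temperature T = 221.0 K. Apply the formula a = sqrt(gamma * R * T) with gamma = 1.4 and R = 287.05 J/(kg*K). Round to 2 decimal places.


Step 1: gamma * R * T = 1.4 * 287.05 * 221.0 = 88813.27
Step 2: a = sqrt(88813.27) = 298.02 m/s

298.02


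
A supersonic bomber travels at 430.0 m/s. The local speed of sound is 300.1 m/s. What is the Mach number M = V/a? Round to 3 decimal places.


Step 1: M = V / a = 430.0 / 300.1
Step 2: M = 1.433

1.433


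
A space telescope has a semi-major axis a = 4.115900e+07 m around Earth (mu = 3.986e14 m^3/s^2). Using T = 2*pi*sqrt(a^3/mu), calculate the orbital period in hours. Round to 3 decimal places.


Step 1: a^3 / mu = 6.972595e+22 / 3.986e14 = 1.749271e+08
Step 2: sqrt(1.749271e+08) = 13226.0017 s
Step 3: T = 2*pi * 13226.0017 = 83101.42 s
Step 4: T in hours = 83101.42 / 3600 = 23.084 hours

23.084


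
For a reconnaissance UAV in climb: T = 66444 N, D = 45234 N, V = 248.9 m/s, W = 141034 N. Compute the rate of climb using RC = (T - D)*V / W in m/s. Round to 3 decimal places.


Step 1: Excess thrust = T - D = 66444 - 45234 = 21210 N
Step 2: Excess power = 21210 * 248.9 = 5279169.0 W
Step 3: RC = 5279169.0 / 141034 = 37.432 m/s

37.432


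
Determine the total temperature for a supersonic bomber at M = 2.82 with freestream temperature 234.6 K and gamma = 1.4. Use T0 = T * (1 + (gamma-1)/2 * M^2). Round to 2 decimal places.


Step 1: (gamma-1)/2 = 0.2
Step 2: M^2 = 7.9524
Step 3: 1 + 0.2 * 7.9524 = 2.59048
Step 4: T0 = 234.6 * 2.59048 = 607.73 K

607.73


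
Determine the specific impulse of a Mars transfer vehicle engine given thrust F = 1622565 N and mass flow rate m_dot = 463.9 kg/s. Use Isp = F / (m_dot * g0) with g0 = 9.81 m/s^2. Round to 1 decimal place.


Step 1: m_dot * g0 = 463.9 * 9.81 = 4550.86
Step 2: Isp = 1622565 / 4550.86 = 356.5 s

356.5


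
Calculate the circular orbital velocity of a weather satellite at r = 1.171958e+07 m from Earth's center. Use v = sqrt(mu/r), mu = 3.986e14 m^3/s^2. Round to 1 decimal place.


Step 1: mu / r = 3.986e14 / 1.171958e+07 = 34011457.7485
Step 2: v = sqrt(34011457.7485) = 5831.9 m/s

5831.9


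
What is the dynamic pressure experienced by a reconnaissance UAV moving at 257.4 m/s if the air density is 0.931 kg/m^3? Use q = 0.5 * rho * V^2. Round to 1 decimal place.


Step 1: V^2 = 257.4^2 = 66254.76
Step 2: q = 0.5 * 0.931 * 66254.76
Step 3: q = 30841.6 Pa

30841.6


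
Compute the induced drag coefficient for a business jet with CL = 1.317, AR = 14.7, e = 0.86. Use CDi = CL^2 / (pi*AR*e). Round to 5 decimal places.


Step 1: CL^2 = 1.317^2 = 1.734489
Step 2: pi * AR * e = 3.14159 * 14.7 * 0.86 = 39.716014
Step 3: CDi = 1.734489 / 39.716014 = 0.04367

0.04367


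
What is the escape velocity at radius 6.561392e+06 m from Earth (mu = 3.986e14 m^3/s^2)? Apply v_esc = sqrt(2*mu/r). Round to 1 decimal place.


Step 1: 2*mu/r = 2 * 3.986e14 / 6.561392e+06 = 121498608.8318
Step 2: v_esc = sqrt(121498608.8318) = 11022.6 m/s

11022.6


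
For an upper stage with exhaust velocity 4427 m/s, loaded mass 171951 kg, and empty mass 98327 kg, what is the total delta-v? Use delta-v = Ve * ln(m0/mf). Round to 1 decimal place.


Step 1: Mass ratio m0/mf = 171951 / 98327 = 1.748767
Step 2: ln(1.748767) = 0.558911
Step 3: delta-v = 4427 * 0.558911 = 2474.3 m/s

2474.3


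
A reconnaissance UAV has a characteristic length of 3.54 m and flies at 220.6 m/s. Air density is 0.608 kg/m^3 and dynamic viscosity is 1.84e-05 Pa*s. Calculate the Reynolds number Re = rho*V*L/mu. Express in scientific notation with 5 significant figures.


Step 1: Numerator = rho * V * L = 0.608 * 220.6 * 3.54 = 474.801792
Step 2: Re = 474.801792 / 1.84e-05
Step 3: Re = 2.5804e+07

2.5804e+07


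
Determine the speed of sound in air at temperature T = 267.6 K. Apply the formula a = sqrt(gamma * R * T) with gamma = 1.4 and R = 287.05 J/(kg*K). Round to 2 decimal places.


Step 1: gamma * R * T = 1.4 * 287.05 * 267.6 = 107540.412
Step 2: a = sqrt(107540.412) = 327.93 m/s

327.93


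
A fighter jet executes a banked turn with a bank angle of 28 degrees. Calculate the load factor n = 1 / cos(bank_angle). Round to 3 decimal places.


Step 1: Convert 28 degrees to radians = 0.488692
Step 2: cos(28 deg) = 0.882948
Step 3: n = 1 / 0.882948 = 1.133

1.133


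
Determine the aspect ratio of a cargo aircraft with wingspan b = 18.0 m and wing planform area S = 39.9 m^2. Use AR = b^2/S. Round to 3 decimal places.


Step 1: b^2 = 18.0^2 = 324.0
Step 2: AR = 324.0 / 39.9 = 8.120

8.120


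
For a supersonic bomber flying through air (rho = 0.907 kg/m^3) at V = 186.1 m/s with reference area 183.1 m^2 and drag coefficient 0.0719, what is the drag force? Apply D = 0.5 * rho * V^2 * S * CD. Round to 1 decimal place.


Step 1: Dynamic pressure q = 0.5 * 0.907 * 186.1^2 = 15706.1607 Pa
Step 2: Drag D = q * S * CD = 15706.1607 * 183.1 * 0.0719
Step 3: D = 206769.9 N

206769.9


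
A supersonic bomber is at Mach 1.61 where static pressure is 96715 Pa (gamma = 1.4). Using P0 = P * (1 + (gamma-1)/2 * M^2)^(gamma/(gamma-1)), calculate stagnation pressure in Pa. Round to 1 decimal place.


Step 1: (gamma-1)/2 * M^2 = 0.2 * 2.5921 = 0.51842
Step 2: 1 + 0.51842 = 1.51842
Step 3: Exponent gamma/(gamma-1) = 3.5
Step 4: P0 = 96715 * 1.51842^3.5 = 417220.4 Pa

417220.4


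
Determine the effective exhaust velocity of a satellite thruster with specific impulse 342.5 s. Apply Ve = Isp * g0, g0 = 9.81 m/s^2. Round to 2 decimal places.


Step 1: Ve = Isp * g0 = 342.5 * 9.81
Step 2: Ve = 3359.93 m/s

3359.93


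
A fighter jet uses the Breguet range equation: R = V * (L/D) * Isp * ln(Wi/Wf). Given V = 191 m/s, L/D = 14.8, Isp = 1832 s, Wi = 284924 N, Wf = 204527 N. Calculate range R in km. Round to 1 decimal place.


Step 1: Coefficient = V * (L/D) * Isp = 191 * 14.8 * 1832 = 5178697.6 m
Step 2: Wi/Wf = 284924 / 204527 = 1.393087
Step 3: ln(1.393087) = 0.331522
Step 4: R = 5178697.6 * 0.331522 = 1716854.7 m = 1716.9 km

1716.9
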